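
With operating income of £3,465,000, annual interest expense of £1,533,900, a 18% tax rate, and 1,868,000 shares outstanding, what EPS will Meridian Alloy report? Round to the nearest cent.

£0.85

Pre-tax income = £3,465,000 − £1,533,900.00 = £1,931,100.00.
After tax at 18%: net income = £1,931,100.00 × 0.82 = £1,583,502.00.
Per share: £1,583,502.00 / 1,868,000 shares = £0.85.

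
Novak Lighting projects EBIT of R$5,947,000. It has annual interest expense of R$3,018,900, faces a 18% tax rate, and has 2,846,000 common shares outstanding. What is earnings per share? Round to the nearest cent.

Pre-tax income = R$5,947,000 − R$3,018,900.00 = R$2,928,100.00.
After tax at 18%: net income = R$2,928,100.00 × 0.82 = R$2,401,042.00.
Per share: R$2,401,042.00 / 2,846,000 shares = R$0.84.

R$0.84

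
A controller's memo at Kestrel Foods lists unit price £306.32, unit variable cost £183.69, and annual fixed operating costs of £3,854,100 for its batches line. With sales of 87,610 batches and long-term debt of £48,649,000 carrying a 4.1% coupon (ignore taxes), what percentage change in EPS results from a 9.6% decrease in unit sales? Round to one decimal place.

-21.1%

Contribution at this volume is 87,610 × £122.63 = £10,743,614.30.
EBIT = £10,743,614.30 − £3,854,100 = £6,889,514.30.
After interest of £1,994,609.00, pre-tax earnings = £4,894,905.30.
Degree of combined leverage = contribution ÷ (EBIT − I) = £10,743,614.30 ÷ £4,894,905.30 = 2.1949.
EPS therefore changes by 2.1949 × (-9.6%) = -21.1%.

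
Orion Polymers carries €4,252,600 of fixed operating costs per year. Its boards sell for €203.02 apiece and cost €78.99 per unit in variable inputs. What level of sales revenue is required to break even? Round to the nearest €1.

CM per unit = €203.02 − €78.99 = €124.03; CM ratio = €124.03 / €203.02 = 0.6109.
Break-even revenue = fixed costs × price ÷ CM = €4,252,600 × €203.02 ÷ €124.03 = €6,960,920.

€6,960,920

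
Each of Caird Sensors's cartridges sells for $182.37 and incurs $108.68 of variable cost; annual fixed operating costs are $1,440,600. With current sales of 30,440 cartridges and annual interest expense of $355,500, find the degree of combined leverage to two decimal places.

At 30,440 units, contribution = 30,440 × $73.69 = $2,243,123.60.
EBIT = $2,243,123.60 − $1,440,600 = $802,523.60. Interest = $355,500.00, so EBIT − I = $447,023.60.
DCL = contribution ÷ (EBIT − I) = $2,243,123.60 ÷ $447,023.60 = 5.0179.

5.02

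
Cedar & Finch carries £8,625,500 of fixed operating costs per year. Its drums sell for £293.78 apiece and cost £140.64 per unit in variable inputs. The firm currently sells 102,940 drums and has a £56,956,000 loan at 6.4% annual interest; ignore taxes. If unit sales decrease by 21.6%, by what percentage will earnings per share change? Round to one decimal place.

At 102,940 units, contribution = 102,940 × £153.14 = £15,764,231.60.
Operating income = contribution − fixed costs = £15,764,231.60 − £8,625,500 = £7,138,731.60.
After interest of £3,645,184.00, pre-tax earnings = £3,493,547.60.
DCL = total CM / (EBIT − I) = £15,764,231.60 / £3,493,547.60 = 4.5124.
%ΔEPS = DCL × %ΔSales = 4.5124 × -21.6% = -97.5%.

-97.5%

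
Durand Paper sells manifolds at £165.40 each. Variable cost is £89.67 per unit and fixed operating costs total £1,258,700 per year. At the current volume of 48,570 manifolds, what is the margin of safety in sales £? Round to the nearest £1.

£5,284,383

Contribution margin per unit = £165.40 − £89.67 = £75.73. Break-even units = £1,258,700 ÷ £75.73 = 16,620.89; break-even revenue = 16,620.89 × £165.40 = £2,749,095.21.
Current sales = 48,570 × £165.40 = £8,033,478.00.
Margin of safety = £8,033,478.00 − £2,749,095.21 = £5,284,383.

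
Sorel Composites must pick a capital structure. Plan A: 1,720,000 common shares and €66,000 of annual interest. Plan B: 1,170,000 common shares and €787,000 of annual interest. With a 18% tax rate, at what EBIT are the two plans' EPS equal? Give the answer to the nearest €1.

€2,320,764

At indifference, (EBIT − 66,000)(1 − t)/1,720,000 = (EBIT − 787,000)(1 − t)/1,170,000.
The (1 − t) factor cancels: (EBIT − 66,000) × 1,170,000 = (EBIT − 787,000) × 1,720,000.
EBIT × (1,720,000 − 1,170,000) = 787,000 × 1,720,000 − 66,000 × 1,170,000 = 1,276,420,000,000, so EBIT = 1,276,420,000,000 ÷ 550,000 = 2,320,763.64.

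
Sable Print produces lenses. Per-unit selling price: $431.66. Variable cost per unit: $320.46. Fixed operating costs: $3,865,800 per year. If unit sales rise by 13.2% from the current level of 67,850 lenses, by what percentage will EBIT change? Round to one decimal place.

+27.1%

Contribution at this volume is 67,850 × $111.20 = $7,544,920.00.
EBIT = $7,544,920.00 − $3,865,800 = $3,679,120.00.
DOL = contribution ÷ EBIT = $7,544,920.00 ÷ $3,679,120.00 = 2.0507.
Operating income changes by 2.0507 × +13.2% = +27.1%.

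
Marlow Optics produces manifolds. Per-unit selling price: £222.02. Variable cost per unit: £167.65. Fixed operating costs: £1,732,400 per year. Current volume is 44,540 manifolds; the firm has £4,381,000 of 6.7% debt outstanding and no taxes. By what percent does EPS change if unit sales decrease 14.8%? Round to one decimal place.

Contribution at this volume is 44,540 × £54.37 = £2,421,639.80.
EBIT = £2,421,639.80 − £1,732,400 = £689,239.80.
Interest = £293,527.00, so EBIT − I = £395,712.80.
DCL = total CM / (EBIT − I) = £2,421,639.80 / £395,712.80 = 6.1197.
%ΔEPS = DCL × %ΔSales = 6.1197 × -14.8% = -90.6%.

-90.6%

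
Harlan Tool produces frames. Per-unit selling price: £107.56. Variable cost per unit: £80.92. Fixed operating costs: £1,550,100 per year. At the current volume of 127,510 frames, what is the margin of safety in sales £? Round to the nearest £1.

Contribution margin per unit = £107.56 − £80.92 = £26.64. Break-even units = £1,550,100 ÷ £26.64 = 58,186.94; break-even revenue = 58,186.94 × £107.56 = £6,258,586.94.
Current sales = 127,510 × £107.56 = £13,714,975.60.
Margin of safety = £13,714,975.60 − £6,258,586.94 = £7,456,389.

£7,456,389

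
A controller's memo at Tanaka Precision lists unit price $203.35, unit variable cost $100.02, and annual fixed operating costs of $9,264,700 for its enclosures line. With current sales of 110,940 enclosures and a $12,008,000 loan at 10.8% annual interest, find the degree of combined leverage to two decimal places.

12.71

Contribution at this volume is 110,940 × $103.33 = $11,463,430.20.
EBIT = $11,463,430.20 − $9,264,700 = $2,198,730.20. Interest = $1,296,864.00, so EBIT − I = $901,866.20.
Degree of total leverage = total CM / (EBIT − interest) = $11,463,430.20 / $901,866.20 = 12.7108.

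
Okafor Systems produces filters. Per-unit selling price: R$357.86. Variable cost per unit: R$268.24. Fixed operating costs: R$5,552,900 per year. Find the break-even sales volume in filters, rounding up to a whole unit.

Contribution margin per unit = R$357.86 − R$268.24 = R$89.62.
Break-even Q = R$5,552,900 / R$89.62 = 61,960.50 → 61,961 filters.

61,961 filters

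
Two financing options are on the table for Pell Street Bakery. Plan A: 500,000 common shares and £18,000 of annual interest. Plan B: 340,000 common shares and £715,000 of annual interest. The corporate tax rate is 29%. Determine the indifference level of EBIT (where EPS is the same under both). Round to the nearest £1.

At indifference, (EBIT − 18,000)(1 − t)/500,000 = (EBIT − 715,000)(1 − t)/340,000.
The (1 − t) factor cancels: (EBIT − 18,000) × 340,000 = (EBIT − 715,000) × 500,000.
Solving, EBIT = (715,000·500,000 − 18,000·340,000) / (500,000 − 340,000) = 351,380,000,000 / 160,000 = 2,196,125.00.

£2,196,125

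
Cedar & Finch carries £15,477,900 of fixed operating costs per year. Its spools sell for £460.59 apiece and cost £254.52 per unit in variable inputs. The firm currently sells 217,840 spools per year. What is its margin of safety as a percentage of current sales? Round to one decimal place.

65.5%

Each unit contributes £460.59 − £254.52 = £206.07. Break-even units = £15,477,900 ÷ £206.07 = 75,109.91; break-even revenue = 75,109.91 × £460.59 = £34,594,875.34.
Current sales = 217,840 × £460.59 = £100,334,925.60.
Margin of safety = (£100,334,925.60 − £34,594,875.34) ÷ £100,334,925.60 = 65.5%.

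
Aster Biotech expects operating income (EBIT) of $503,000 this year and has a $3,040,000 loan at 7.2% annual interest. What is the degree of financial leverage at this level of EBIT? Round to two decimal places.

Annual interest charges come to $218,880.00.
DFL = EBIT ÷ (EBIT − I) = $503,000 ÷ ($503,000 − $218,880.00) = $503,000 ÷ $284,120.00 = 1.7704.

1.77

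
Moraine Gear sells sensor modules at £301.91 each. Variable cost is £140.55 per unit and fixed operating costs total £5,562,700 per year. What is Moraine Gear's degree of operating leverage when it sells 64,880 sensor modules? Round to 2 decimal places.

Total contribution margin = 64,880 × £161.36 = £10,469,036.80.
EBIT = £10,469,036.80 − £5,562,700 = £4,906,336.80.
DOL = contribution ÷ EBIT = £10,469,036.80 ÷ £4,906,336.80 = 2.1338.

2.13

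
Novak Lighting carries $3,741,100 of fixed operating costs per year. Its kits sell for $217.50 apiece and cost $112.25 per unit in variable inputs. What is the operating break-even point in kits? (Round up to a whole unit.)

Contribution margin per unit = $217.50 − $112.25 = $105.25.
Units to break even: $3,741,100 ÷ $105.25 = 35,544.89, rounded up to 35,545.

35,545 kits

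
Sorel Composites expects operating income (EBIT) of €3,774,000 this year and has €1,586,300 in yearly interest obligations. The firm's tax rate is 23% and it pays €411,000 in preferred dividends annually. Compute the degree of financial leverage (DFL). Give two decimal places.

2.28

Interest = €1,586,300.00.
Pre-tax preferred-dividend burden = €411,000 ÷ (1 − 0.23) = €533,766.23.
DFL = EBIT ÷ [EBIT − I − D_p/(1−t)] = €3,774,000 ÷ [€3,774,000 − €1,586,300.00 − €533,766.23] = €3,774,000 ÷ €1,653,933.77 = 2.2818.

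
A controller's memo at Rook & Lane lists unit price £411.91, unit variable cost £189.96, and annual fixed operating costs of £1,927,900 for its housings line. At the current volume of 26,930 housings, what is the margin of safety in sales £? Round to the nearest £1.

£7,514,808

Unit CM = price − variable cost = £411.91 − £189.96 = £221.95. Break-even units = £1,927,900 ÷ £221.95 = 8,686.19; break-even revenue = 8,686.19 × £411.91 = £3,577,928.76.
Current sales = 26,930 × £411.91 = £11,092,736.30.
Margin of safety = £11,092,736.30 − £3,577,928.76 = £7,514,808.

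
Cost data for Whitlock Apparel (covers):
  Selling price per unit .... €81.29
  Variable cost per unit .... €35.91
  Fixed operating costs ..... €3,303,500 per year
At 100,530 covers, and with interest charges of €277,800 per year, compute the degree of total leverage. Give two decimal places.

4.65

At 100,530 units, contribution = 100,530 × €45.38 = €4,562,051.40.
EBIT = €4,562,051.40 − €3,303,500 = €1,258,551.40. Interest = €277,800.00, so EBIT − I = €980,751.40.
DCL = contribution ÷ (EBIT − I) = €4,562,051.40 ÷ €980,751.40 = 4.6516.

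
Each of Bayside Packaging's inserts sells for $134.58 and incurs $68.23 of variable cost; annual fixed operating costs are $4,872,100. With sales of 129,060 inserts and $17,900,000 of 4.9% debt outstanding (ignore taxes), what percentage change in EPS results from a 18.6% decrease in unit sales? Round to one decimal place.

Total contribution margin = 129,060 × $66.35 = $8,563,131.00.
Operating income = contribution − fixed costs = $8,563,131.00 − $4,872,100 = $3,691,031.00.
After interest of $877,100.00, pre-tax earnings = $2,813,931.00.
Degree of combined leverage = contribution ÷ (EBIT − I) = $8,563,131.00 ÷ $2,813,931.00 = 3.0431.
EPS therefore changes by 3.0431 × (-18.6%) = -56.6%.

-56.6%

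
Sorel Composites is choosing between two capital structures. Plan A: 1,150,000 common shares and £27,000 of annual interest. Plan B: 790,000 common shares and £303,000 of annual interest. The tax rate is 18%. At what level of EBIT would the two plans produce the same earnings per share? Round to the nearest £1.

Set EPS_A = EPS_B: (EBIT − £27,000)(1 − 0.18) ÷ 1,150,000 = (EBIT − £303,000)(1 − 0.18) ÷ 790,000.
The (1 − t) factor cancels: (EBIT − 27,000) × 790,000 = (EBIT − 303,000) × 1,150,000.
Solving, EBIT = (303,000·1,150,000 − 27,000·790,000) / (1,150,000 − 790,000) = 327,120,000,000 / 360,000 = 908,666.67.

£908,667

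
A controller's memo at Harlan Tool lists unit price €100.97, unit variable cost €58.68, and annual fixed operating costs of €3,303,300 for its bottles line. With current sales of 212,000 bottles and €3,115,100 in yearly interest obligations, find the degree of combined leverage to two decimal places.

3.52

At 212,000 units, contribution = 212,000 × €42.29 = €8,965,480.00.
Operating income = contribution − fixed costs = €8,965,480.00 − €3,303,300 = €5,662,180.00. Interest = €3,115,100.00, so EBIT − I = €2,547,080.00.
DCL = contribution ÷ (EBIT − I) = €8,965,480.00 ÷ €2,547,080.00 = 3.5199.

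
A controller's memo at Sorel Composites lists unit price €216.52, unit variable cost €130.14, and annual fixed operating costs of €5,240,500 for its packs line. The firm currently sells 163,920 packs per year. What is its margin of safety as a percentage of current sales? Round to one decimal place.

Contribution margin per unit = €216.52 − €130.14 = €86.38. Break-even units = €5,240,500 ÷ €86.38 = 60,667.98; break-even revenue = 60,667.98 × €216.52 = €13,135,830.75.
Current sales = 163,920 × €216.52 = €35,491,958.40.
Margin of safety = (€35,491,958.40 − €13,135,830.75) ÷ €35,491,958.40 = 63.0%.

63.0%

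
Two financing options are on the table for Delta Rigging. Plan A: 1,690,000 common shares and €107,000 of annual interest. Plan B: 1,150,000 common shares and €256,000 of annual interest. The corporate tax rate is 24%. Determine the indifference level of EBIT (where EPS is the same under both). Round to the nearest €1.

€573,315

At indifference, (EBIT − 107,000)(1 − t)/1,690,000 = (EBIT − 256,000)(1 − t)/1,150,000.
Cancelling (1 − t) and cross-multiplying: 1,150,000·(EBIT − 107,000) = 1,690,000·(EBIT − 256,000).
EBIT × (1,690,000 − 1,150,000) = 256,000 × 1,690,000 − 107,000 × 1,150,000 = 309,590,000,000, so EBIT = 309,590,000,000 ÷ 540,000 = 573,314.81.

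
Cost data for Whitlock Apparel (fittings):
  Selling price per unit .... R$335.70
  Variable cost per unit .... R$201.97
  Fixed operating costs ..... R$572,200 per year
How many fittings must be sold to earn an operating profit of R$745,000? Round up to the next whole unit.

9,850 fittings

Contribution margin per unit = R$335.70 − R$201.97 = R$133.73.
Need Q such that Q × R$133.73 − R$572,200 = R$745,000, i.e. Q = R$1,317,200 / R$133.73 = 9,849.70 → 9,850.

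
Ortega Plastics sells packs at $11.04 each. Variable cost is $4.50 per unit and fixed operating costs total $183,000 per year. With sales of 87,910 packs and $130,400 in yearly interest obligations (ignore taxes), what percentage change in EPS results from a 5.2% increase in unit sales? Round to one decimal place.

At 87,910 units, contribution = 87,910 × $6.54 = $574,931.40.
Operating income = contribution − fixed costs = $574,931.40 − $183,000 = $391,931.40.
After interest of $130,400.00, pre-tax earnings = $261,531.40.
DCL = total CM / (EBIT − I) = $574,931.40 / $261,531.40 = 2.1983.
%ΔEPS = DCL × %ΔSales = 2.1983 × +5.2% = +11.4%.

+11.4%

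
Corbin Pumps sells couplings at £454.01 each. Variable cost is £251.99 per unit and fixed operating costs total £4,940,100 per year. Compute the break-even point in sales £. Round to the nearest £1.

£11,102,142

Contribution margin per unit = £454.01 − £251.99 = £202.02, a CM ratio of £202.02 ÷ £454.01 = 0.4450.
Break-even revenue = fixed costs × price ÷ CM = £4,940,100 × £454.01 ÷ £202.02 = £11,102,142.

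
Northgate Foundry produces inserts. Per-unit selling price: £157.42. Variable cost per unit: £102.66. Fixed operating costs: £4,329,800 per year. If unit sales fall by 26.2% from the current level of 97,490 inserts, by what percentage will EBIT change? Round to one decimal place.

Total contribution margin = 97,490 × £54.76 = £5,338,552.40.
EBIT = £5,338,552.40 − £4,329,800 = £1,008,752.40.
DOL = contribution ÷ EBIT = £5,338,552.40 ÷ £1,008,752.40 = 5.2922.
So EBIT moves 5.2922 × (-26.2%) = -138.7%.

-138.7%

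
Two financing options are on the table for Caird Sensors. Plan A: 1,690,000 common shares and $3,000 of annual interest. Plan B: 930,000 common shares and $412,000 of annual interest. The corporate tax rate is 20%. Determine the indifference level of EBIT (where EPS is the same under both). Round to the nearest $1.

At indifference, (EBIT − 3,000)(1 − t)/1,690,000 = (EBIT − 412,000)(1 − t)/930,000.
The (1 − t) factor cancels: (EBIT − 3,000) × 930,000 = (EBIT − 412,000) × 1,690,000.
EBIT × (1,690,000 − 930,000) = 412,000 × 1,690,000 − 3,000 × 930,000 = 693,490,000,000, so EBIT = 693,490,000,000 ÷ 760,000 = 912,486.84.

$912,487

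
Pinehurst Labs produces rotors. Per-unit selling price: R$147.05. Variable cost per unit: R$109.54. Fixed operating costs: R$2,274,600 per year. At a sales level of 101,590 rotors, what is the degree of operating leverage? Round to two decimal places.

Total contribution margin = 101,590 × R$37.51 = R$3,810,640.90.
Operating income = contribution − fixed costs = R$3,810,640.90 − R$2,274,600 = R$1,536,040.90.
Degree of operating leverage = R$3,810,640.90 / R$1,536,040.90 = 2.4808.

2.48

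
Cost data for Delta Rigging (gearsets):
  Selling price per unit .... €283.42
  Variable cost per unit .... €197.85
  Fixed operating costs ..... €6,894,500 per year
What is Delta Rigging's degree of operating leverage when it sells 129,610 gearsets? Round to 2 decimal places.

2.64

Contribution at this volume is 129,610 × €85.57 = €11,090,727.70.
Operating income = contribution − fixed costs = €11,090,727.70 − €6,894,500 = €4,196,227.70.
Degree of operating leverage = €11,090,727.70 / €4,196,227.70 = 2.6430.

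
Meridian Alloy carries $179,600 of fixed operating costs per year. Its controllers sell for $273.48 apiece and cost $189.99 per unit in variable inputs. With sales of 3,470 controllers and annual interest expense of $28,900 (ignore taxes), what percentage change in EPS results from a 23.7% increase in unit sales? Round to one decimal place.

Contribution at this volume is 3,470 × $83.49 = $289,710.30.
EBIT = $289,710.30 − $179,600 = $110,110.30.
Interest = $28,900.00, so EBIT − I = $81,210.30.
Degree of combined leverage = contribution ÷ (EBIT − I) = $289,710.30 ÷ $81,210.30 = 3.5674.
%ΔEPS = DCL × %ΔSales = 3.5674 × +23.7% = +84.5%.

+84.5%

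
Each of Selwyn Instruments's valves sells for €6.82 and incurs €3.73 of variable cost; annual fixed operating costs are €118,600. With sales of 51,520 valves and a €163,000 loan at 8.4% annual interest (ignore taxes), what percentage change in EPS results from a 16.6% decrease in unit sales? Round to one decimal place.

-98.2%

Contribution at this volume is 51,520 × €3.09 = €159,196.80.
EBIT = €159,196.80 − €118,600 = €40,596.80.
Interest = €13,692.00, so EBIT − I = €26,904.80.
Degree of combined leverage = contribution ÷ (EBIT − I) = €159,196.80 ÷ €26,904.80 = 5.9170.
EPS therefore changes by 5.9170 × (-16.6%) = -98.2%.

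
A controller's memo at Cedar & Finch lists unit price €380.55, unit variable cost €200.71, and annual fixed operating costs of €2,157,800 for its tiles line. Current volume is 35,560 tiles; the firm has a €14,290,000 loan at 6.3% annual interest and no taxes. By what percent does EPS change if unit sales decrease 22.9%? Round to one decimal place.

-43.9%

Total contribution margin = 35,560 × €179.84 = €6,395,110.40.
Subtracting fixed costs: EBIT = €6,395,110.40 − €2,157,800 = €4,237,310.40.
Interest = €900,270.00, so EBIT − I = €3,337,040.40.
Degree of combined leverage = contribution ÷ (EBIT − I) = €6,395,110.40 ÷ €3,337,040.40 = 1.9164.
EPS therefore changes by 1.9164 × (-22.9%) = -43.9%.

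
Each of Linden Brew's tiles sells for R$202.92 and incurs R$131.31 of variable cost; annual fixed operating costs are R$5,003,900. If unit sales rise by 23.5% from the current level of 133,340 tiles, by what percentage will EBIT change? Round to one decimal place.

Contribution at this volume is 133,340 × R$71.61 = R$9,548,477.40.
Operating income = contribution − fixed costs = R$9,548,477.40 − R$5,003,900 = R$4,544,577.40.
So DOL = total CM / EBIT = R$9,548,477.40 / R$4,544,577.40 = 2.1011.
%ΔEBIT = DOL × %ΔSales = 2.1011 × +23.5% = +49.4%.

+49.4%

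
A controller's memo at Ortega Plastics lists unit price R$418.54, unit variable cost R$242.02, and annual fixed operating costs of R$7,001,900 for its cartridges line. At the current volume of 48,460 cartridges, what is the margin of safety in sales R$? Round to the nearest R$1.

R$3,680,504

Each unit contributes R$418.54 − R$242.02 = R$176.52. Break-even units = R$7,001,900 ÷ R$176.52 = 39,666.33; break-even revenue = 39,666.33 × R$418.54 = R$16,601,944.40.
Current sales = 48,460 × R$418.54 = R$20,282,448.40.
Margin of safety = R$20,282,448.40 − R$16,601,944.40 = R$3,680,504.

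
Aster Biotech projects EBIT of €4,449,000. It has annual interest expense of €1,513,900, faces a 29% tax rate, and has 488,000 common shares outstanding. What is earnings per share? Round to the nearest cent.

Pre-tax income = €4,449,000 − €1,513,900.00 = €2,935,100.00.
After tax at 29%: net income = €2,935,100.00 × 0.71 = €2,083,921.00.
EPS = €2,083,921.00 ÷ 488,000 = €4.27.

€4.27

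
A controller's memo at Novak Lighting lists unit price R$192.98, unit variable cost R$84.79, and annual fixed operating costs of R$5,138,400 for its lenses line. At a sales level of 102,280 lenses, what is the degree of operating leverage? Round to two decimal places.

1.87

Contribution at this volume is 102,280 × R$108.19 = R$11,065,673.20.
Subtracting fixed costs: EBIT = R$11,065,673.20 − R$5,138,400 = R$5,927,273.20.
Degree of operating leverage = R$11,065,673.20 / R$5,927,273.20 = 1.8669.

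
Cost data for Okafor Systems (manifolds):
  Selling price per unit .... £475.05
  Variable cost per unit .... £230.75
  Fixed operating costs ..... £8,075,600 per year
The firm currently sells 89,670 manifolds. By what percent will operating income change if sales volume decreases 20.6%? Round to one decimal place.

-32.6%

Contribution at this volume is 89,670 × £244.30 = £21,906,381.00.
EBIT = £21,906,381.00 − £8,075,600 = £13,830,781.00.
DOL = contribution ÷ EBIT = £21,906,381.00 ÷ £13,830,781.00 = 1.5839.
%ΔEBIT = DOL × %ΔSales = 1.5839 × -20.6% = -32.6%.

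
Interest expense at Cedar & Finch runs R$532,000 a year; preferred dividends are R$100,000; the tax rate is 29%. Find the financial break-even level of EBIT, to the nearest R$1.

Preferred dividends are paid after tax, so their pre-tax equivalent is R$100,000 ÷ (1 − 0.29) = R$140,845.07.
Financial break-even EBIT = interest + D_p ÷ (1 − t) = R$532,000 + R$140,845.07 = R$672,845.07.

R$672,845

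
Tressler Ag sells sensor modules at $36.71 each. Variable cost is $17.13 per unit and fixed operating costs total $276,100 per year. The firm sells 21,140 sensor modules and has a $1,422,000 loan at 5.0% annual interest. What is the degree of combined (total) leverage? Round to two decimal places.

At 21,140 units, contribution = 21,140 × $19.58 = $413,921.20.
EBIT = $413,921.20 − $276,100 = $137,821.20. Interest = $71,100.00.
DOL = $413,921.20 ÷ $137,821.20 = 3.0033; DFL = $137,821.20 ÷ $66,721.20 = 2.0656.
Combined leverage = 3.0033 × 2.0656 = 6.2036.

6.20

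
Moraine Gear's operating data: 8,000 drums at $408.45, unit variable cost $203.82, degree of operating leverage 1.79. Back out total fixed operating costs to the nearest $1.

$722,493

Contribution at this volume is 8,000 × $204.63 = $1,637,040.00.
Since DOL = CM ÷ EBIT, EBIT = $1,637,040.00 ÷ 1.79 = $914,547.49.
Fixed costs = CM − EBIT = $1,637,040.00 − $914,547.49 = $722,493.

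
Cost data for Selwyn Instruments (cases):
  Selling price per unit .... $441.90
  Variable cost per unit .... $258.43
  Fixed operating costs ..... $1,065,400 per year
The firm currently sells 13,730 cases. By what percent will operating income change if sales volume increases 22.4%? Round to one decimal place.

+38.8%

Contribution at this volume is 13,730 × $183.47 = $2,519,043.10.
Subtracting fixed costs: EBIT = $2,519,043.10 − $1,065,400 = $1,453,643.10.
DOL = contribution ÷ EBIT = $2,519,043.10 ÷ $1,453,643.10 = 1.7329.
Operating income changes by 1.7329 × +22.4% = +38.8%.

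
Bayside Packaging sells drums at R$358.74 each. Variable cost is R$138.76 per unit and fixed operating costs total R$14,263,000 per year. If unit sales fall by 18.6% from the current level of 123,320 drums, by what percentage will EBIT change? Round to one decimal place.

Total contribution margin = 123,320 × R$219.98 = R$27,127,933.60.
Operating income = contribution − fixed costs = R$27,127,933.60 − R$14,263,000 = R$12,864,933.60.
DOL = contribution ÷ EBIT = R$27,127,933.60 ÷ R$12,864,933.60 = 2.1087.
%ΔEBIT = DOL × %ΔSales = 2.1087 × -18.6% = -39.2%.

-39.2%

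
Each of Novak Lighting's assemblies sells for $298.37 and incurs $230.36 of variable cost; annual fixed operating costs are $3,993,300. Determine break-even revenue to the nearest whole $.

CM per unit = $298.37 − $230.36 = $68.01; CM ratio = $68.01 / $298.37 = 0.2279.
Break-even revenue = fixed costs × price ÷ CM = $3,993,300 × $298.37 ÷ $68.01 = $17,519,202.

$17,519,202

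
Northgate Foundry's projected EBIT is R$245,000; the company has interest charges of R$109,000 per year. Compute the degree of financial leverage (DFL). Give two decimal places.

Annual interest charges come to R$109,000.00.
DFL = EBIT ÷ (EBIT − I) = R$245,000 ÷ (R$245,000 − R$109,000.00) = R$245,000 ÷ R$136,000.00 = 1.8015.

1.80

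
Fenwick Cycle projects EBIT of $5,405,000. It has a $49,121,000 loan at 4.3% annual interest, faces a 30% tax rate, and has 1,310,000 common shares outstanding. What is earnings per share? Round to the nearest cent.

$1.76

Interest = $2,112,203.00, so EBT = $5,405,000 − $2,112,203.00 = $3,292,797.00.
Net income = $3,292,797.00 × (1 − 0.30) = $2,304,957.90.
EPS = $2,304,957.90 ÷ 1,310,000 = $1.76.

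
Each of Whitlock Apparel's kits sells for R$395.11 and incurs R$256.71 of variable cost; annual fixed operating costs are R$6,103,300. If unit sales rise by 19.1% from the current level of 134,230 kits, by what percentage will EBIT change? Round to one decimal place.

Contribution at this volume is 134,230 × R$138.40 = R$18,577,432.00.
EBIT = R$18,577,432.00 − R$6,103,300 = R$12,474,132.00.
DOL = contribution ÷ EBIT = R$18,577,432.00 ÷ R$12,474,132.00 = 1.4893.
So EBIT moves 1.4893 × (+19.1%) = +28.4%.

+28.4%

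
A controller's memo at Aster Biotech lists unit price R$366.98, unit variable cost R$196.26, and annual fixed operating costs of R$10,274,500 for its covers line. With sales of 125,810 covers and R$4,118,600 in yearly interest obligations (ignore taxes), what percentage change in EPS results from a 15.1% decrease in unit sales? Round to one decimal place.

Total contribution margin = 125,810 × R$170.72 = R$21,478,283.20.
Operating income = contribution − fixed costs = R$21,478,283.20 − R$10,274,500 = R$11,203,783.20.
After interest of R$4,118,600.00, pre-tax earnings = R$7,085,183.20.
DCL = total CM / (EBIT − I) = R$21,478,283.20 / R$7,085,183.20 = 3.0314.
%ΔEPS = DCL × %ΔSales = 3.0314 × -15.1% = -45.8%.

-45.8%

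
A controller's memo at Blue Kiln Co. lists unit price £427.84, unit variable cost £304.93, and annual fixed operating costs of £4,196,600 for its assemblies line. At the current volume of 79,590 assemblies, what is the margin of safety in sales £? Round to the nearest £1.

Unit CM = price − variable cost = £427.84 − £304.93 = £122.91. Break-even units = £4,196,600 ÷ £122.91 = 34,143.68; break-even revenue = 34,143.68 × £427.84 = £14,608,033.06.
Actual sales revenue = 79,590 × £427.84 = £34,051,785.60.
Margin of safety = £34,051,785.60 − £14,608,033.06 = £19,443,753.

£19,443,753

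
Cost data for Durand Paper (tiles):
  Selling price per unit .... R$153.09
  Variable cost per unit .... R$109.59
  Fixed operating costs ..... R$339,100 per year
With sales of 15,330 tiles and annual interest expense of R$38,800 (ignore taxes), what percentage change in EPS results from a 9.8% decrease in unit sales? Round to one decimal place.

-22.6%

At 15,330 units, contribution = 15,330 × R$43.50 = R$666,855.00.
EBIT = R$666,855.00 − R$339,100 = R$327,755.00.
After interest of R$38,800.00, pre-tax earnings = R$288,955.00.
Degree of combined leverage = contribution ÷ (EBIT − I) = R$666,855.00 ÷ R$288,955.00 = 2.3078.
EPS therefore changes by 2.3078 × (-9.8%) = -22.6%.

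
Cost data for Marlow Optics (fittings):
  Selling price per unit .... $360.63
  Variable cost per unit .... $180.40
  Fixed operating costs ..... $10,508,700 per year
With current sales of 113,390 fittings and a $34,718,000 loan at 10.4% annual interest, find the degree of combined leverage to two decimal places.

Contribution at this volume is 113,390 × $180.23 = $20,436,279.70.
Operating income = contribution − fixed costs = $20,436,279.70 − $10,508,700 = $9,927,579.70. Interest = $3,610,672.00.
DOL = $20,436,279.70 ÷ $9,927,579.70 = 2.0585; DFL = $9,927,579.70 ÷ $6,316,907.70 = 1.5716.
Combined leverage = 2.0585 × 1.5716 = 3.2351.

3.24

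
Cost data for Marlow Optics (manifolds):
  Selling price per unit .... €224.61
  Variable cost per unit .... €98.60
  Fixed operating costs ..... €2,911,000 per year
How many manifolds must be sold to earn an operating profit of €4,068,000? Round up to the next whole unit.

Unit CM = price − variable cost = €224.61 − €98.60 = €126.01.
Need Q such that Q × €126.01 − €2,911,000 = €4,068,000, i.e. Q = €6,979,000 / €126.01 = 55,384.49 → 55,385.

55,385 manifolds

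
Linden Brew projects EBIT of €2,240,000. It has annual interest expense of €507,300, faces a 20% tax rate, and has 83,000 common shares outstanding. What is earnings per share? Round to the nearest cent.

€16.70

Interest = €507,300.00, so EBT = €2,240,000 − €507,300.00 = €1,732,700.00.
After tax at 20%: net income = €1,732,700.00 × 0.80 = €1,386,160.00.
EPS = €1,386,160.00 ÷ 83,000 = €16.70.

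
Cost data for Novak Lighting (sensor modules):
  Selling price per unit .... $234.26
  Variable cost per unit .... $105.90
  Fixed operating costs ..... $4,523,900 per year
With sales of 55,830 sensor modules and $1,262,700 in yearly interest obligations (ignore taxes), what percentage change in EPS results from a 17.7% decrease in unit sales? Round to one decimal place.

Total contribution margin = 55,830 × $128.36 = $7,166,338.80.
Operating income = contribution − fixed costs = $7,166,338.80 − $4,523,900 = $2,642,438.80.
Interest = $1,262,700.00, so EBIT − I = $1,379,738.80.
DCL = total CM / (EBIT − I) = $7,166,338.80 / $1,379,738.80 = 5.1940.
EPS therefore changes by 5.1940 × (-17.7%) = -91.9%.

-91.9%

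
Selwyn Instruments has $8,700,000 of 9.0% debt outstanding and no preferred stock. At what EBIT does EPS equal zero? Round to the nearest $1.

Annual interest = 9.0% × $8,700,000 = $783,000.00.
Without preferred stock the financial break-even is simply EBIT = interest = $783,000.00.

$783,000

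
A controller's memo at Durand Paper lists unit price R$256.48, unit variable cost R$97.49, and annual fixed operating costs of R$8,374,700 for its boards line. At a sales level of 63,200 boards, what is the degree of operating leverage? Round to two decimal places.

6.00

At 63,200 units, contribution = 63,200 × R$158.99 = R$10,048,168.00.
Operating income = contribution − fixed costs = R$10,048,168.00 − R$8,374,700 = R$1,673,468.00.
DOL = contribution ÷ EBIT = R$10,048,168.00 ÷ R$1,673,468.00 = 6.0044.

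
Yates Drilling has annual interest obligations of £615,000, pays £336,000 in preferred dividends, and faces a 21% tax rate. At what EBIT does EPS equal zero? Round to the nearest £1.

£1,040,316

Grossing the preferred dividend up to pre-tax terms: £336,000 / (1 − 0.21) = £425,316.46.
EPS = 0 when EBIT covers interest plus the pre-tax preferred burden: £615,000 + £425,316.46 = £1,040,316.46.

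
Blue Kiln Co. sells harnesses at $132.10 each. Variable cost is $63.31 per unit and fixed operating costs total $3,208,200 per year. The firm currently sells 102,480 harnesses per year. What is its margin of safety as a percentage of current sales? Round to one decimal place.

54.5%

Each unit contributes $132.10 − $63.31 = $68.79. Break-even units = $3,208,200 ÷ $68.79 = 46,637.59; break-even revenue = 46,637.59 × $132.10 = $6,160,825.99.
Current sales = 102,480 × $132.10 = $13,537,608.00.
Margin of safety = ($13,537,608.00 − $6,160,825.99) ÷ $13,537,608.00 = 54.5%.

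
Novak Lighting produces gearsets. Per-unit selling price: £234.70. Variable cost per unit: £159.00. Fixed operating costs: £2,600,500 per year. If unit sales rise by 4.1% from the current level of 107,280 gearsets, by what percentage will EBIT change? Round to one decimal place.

Contribution at this volume is 107,280 × £75.70 = £8,121,096.00.
Operating income = contribution − fixed costs = £8,121,096.00 − £2,600,500 = £5,520,596.00.
So DOL = total CM / EBIT = £8,121,096.00 / £5,520,596.00 = 1.4711.
Operating income changes by 1.4711 × +4.1% = +6.0%.

+6.0%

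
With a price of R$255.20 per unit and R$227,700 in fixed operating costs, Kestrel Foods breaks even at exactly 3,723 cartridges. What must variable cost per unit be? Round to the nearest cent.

R$194.04

Contribution per unit must be FC / Q = R$227,700 / 3,723 = R$61.1604.
Variable cost per unit = R$255.20 − R$61.1604 = R$194.04.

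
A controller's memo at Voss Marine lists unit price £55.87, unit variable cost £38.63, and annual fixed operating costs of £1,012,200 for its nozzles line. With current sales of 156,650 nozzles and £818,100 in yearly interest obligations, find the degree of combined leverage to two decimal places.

3.10

Total contribution margin = 156,650 × £17.24 = £2,700,646.00.
Subtracting fixed costs: EBIT = £2,700,646.00 − £1,012,200 = £1,688,446.00. Interest = £818,100.00.
DOL = £2,700,646.00 ÷ £1,688,446.00 = 1.5995; DFL = £1,688,446.00 ÷ £870,346.00 = 1.9400.
Combined leverage = 1.5995 × 1.9400 = 3.1030.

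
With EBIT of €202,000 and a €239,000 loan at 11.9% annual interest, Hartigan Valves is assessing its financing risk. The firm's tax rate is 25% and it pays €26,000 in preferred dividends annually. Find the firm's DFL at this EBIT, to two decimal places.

1.45

Annual interest charges come to €28,441.00.
Pre-tax preferred-dividend burden = €26,000 ÷ (1 − 0.25) = €34,666.67.
DFL = EBIT ÷ [EBIT − I − D_p/(1−t)] = €202,000 ÷ [€202,000 − €28,441.00 − €34,666.67] = €202,000 ÷ €138,892.33 = 1.4544.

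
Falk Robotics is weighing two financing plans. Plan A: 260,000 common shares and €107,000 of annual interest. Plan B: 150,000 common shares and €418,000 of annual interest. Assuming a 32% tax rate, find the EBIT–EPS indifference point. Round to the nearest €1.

At indifference, (EBIT − 107,000)(1 − t)/260,000 = (EBIT − 418,000)(1 − t)/150,000.
The (1 − t) factor cancels: (EBIT − 107,000) × 150,000 = (EBIT − 418,000) × 260,000.
Solving, EBIT = (418,000·260,000 − 107,000·150,000) / (260,000 − 150,000) = 92,630,000,000 / 110,000 = 842,090.91.

€842,091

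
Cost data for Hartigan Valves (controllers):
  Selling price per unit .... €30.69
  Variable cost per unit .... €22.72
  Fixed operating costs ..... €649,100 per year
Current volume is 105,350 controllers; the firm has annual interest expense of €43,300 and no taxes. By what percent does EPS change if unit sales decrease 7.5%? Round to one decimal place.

-42.8%

At 105,350 units, contribution = 105,350 × €7.97 = €839,639.50.
Subtracting fixed costs: EBIT = €839,639.50 − €649,100 = €190,539.50.
After interest of €43,300.00, pre-tax earnings = €147,239.50.
Degree of combined leverage = contribution ÷ (EBIT − I) = €839,639.50 ÷ €147,239.50 = 5.7025.
EPS therefore changes by 5.7025 × (-7.5%) = -42.8%.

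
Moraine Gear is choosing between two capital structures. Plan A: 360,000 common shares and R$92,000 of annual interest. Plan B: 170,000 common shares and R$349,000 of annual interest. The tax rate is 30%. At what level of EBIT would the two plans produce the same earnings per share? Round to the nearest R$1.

At indifference, (EBIT − 92,000)(1 − t)/360,000 = (EBIT − 349,000)(1 − t)/170,000.
The (1 − t) factor cancels: (EBIT − 92,000) × 170,000 = (EBIT − 349,000) × 360,000.
EBIT × (360,000 − 170,000) = 349,000 × 360,000 − 92,000 × 170,000 = 110,000,000,000, so EBIT = 110,000,000,000 ÷ 190,000 = 578,947.37.

R$578,947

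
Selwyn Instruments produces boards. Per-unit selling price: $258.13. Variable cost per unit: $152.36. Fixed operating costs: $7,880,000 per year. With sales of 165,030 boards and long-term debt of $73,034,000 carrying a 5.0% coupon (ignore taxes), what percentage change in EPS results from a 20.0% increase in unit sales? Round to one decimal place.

+58.9%

Total contribution margin = 165,030 × $105.77 = $17,455,223.10.
Operating income = contribution − fixed costs = $17,455,223.10 − $7,880,000 = $9,575,223.10.
Interest = $3,651,700.00, so EBIT − I = $5,923,523.10.
DCL = total CM / (EBIT − I) = $17,455,223.10 / $5,923,523.10 = 2.9468.
%ΔEPS = DCL × %ΔSales = 2.9468 × +20.0% = +58.9%.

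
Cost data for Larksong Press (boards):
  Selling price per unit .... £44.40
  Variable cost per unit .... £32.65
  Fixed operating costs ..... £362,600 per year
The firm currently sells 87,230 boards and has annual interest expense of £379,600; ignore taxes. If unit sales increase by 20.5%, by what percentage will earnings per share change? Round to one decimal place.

Total contribution margin = 87,230 × £11.75 = £1,024,952.50.
Subtracting fixed costs: EBIT = £1,024,952.50 − £362,600 = £662,352.50.
Interest = £379,600.00, so EBIT − I = £282,752.50.
DCL = total CM / (EBIT − I) = £1,024,952.50 / £282,752.50 = 3.6249.
%ΔEPS = DCL × %ΔSales = 3.6249 × +20.5% = +74.3%.

+74.3%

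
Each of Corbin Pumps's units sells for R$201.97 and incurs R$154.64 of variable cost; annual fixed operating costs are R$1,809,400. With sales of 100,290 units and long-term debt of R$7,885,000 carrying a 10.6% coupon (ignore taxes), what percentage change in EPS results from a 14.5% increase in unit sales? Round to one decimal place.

+32.8%

Contribution at this volume is 100,290 × R$47.33 = R$4,746,725.70.
Subtracting fixed costs: EBIT = R$4,746,725.70 − R$1,809,400 = R$2,937,325.70.
Interest = R$835,810.00, so EBIT − I = R$2,101,515.70.
Degree of combined leverage = contribution ÷ (EBIT − I) = R$4,746,725.70 ÷ R$2,101,515.70 = 2.2587.
%ΔEPS = DCL × %ΔSales = 2.2587 × +14.5% = +32.8%.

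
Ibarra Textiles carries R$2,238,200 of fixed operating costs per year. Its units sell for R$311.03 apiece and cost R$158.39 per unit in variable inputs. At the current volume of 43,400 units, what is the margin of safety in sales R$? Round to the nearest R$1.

R$8,937,988

Each unit contributes R$311.03 − R$158.39 = R$152.64. Break-even units = R$2,238,200 ÷ R$152.64 = 14,663.26; break-even revenue = 14,663.26 × R$311.03 = R$4,560,713.74.
Current sales = 43,400 × R$311.03 = R$13,498,702.00.
Margin of safety = R$13,498,702.00 − R$4,560,713.74 = R$8,937,988.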